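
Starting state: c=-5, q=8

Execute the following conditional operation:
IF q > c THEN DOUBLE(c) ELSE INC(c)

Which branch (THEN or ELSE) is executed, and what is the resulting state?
Branch: THEN, Final state: c=-10, q=8

Evaluating condition: q > c
q = 8, c = -5
Condition is True, so THEN branch executes
After DOUBLE(c): c=-10, q=8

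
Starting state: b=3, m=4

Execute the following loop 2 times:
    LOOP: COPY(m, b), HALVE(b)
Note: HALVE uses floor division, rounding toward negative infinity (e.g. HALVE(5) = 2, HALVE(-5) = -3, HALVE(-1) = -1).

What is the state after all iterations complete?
b=0, m=1

Iteration trace:
Start: b=3, m=4
After iteration 1: b=1, m=3
After iteration 2: b=0, m=1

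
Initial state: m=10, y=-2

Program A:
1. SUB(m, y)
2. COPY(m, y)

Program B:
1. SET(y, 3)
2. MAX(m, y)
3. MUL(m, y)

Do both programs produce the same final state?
No

Program A final state: m=-2, y=-2
Program B final state: m=30, y=3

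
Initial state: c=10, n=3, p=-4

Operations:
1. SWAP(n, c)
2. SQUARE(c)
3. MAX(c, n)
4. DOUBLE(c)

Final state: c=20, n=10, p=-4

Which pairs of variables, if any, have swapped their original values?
None

Comparing initial and final values:
n: 3 → 10
p: -4 → -4
c: 10 → 20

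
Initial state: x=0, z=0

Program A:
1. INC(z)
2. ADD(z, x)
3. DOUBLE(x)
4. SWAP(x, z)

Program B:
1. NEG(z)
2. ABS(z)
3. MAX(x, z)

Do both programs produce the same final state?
No

Program A final state: x=1, z=0
Program B final state: x=0, z=0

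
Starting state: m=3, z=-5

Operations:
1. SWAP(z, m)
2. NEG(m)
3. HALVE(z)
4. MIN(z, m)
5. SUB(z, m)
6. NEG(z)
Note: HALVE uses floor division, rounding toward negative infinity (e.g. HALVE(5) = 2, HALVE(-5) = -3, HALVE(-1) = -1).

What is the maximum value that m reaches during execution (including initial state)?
5

Values of m at each step:
Initial: m = 3
After step 1: m = -5
After step 2: m = 5 ← maximum
After step 3: m = 5
After step 4: m = 5
After step 5: m = 5
After step 6: m = 5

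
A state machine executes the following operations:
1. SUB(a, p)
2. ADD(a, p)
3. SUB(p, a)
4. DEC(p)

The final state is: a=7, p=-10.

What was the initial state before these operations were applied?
a=7, p=-2

Working backwards:
Final state: a=7, p=-10
Before step 4 (DEC(p)): a=7, p=-9
Before step 3 (SUB(p, a)): a=7, p=-2
Before step 2 (ADD(a, p)): a=9, p=-2
Before step 1 (SUB(a, p)): a=7, p=-2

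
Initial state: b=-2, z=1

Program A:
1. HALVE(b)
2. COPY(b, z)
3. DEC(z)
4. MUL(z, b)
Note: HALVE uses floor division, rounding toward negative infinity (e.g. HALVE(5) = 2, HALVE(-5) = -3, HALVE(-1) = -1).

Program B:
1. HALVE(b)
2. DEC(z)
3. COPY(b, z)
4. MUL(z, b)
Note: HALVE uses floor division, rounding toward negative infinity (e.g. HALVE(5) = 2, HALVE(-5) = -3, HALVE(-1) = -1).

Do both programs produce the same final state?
No

Program A final state: b=1, z=0
Program B final state: b=0, z=0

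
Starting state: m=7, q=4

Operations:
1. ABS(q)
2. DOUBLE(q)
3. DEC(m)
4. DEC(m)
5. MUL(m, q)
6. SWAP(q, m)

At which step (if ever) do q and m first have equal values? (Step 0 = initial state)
Never

q and m never become equal during execution.

Comparing values at each step:
Initial: q=4, m=7
After step 1: q=4, m=7
After step 2: q=8, m=7
After step 3: q=8, m=6
After step 4: q=8, m=5
After step 5: q=8, m=40
After step 6: q=40, m=8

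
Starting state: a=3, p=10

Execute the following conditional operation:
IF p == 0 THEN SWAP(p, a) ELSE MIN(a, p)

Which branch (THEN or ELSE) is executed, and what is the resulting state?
Branch: ELSE, Final state: a=3, p=10

Evaluating condition: p == 0
p = 10
Condition is False, so ELSE branch executes
After MIN(a, p): a=3, p=10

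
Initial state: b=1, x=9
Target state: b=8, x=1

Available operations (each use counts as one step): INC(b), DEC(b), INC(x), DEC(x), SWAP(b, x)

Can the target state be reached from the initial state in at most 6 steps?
Yes

Path (2 steps): DEC(x) → SWAP(b, x)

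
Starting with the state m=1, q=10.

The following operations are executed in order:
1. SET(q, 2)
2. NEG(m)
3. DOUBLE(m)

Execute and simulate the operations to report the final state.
{m: -2, q: 2}

Step-by-step execution:
Initial: m=1, q=10
After step 1 (SET(q, 2)): m=1, q=2
After step 2 (NEG(m)): m=-1, q=2
After step 3 (DOUBLE(m)): m=-2, q=2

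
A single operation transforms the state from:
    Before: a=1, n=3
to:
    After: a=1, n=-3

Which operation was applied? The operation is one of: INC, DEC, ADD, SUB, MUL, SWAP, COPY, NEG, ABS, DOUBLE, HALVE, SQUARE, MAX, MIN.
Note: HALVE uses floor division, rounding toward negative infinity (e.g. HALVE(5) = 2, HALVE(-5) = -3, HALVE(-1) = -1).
NEG(n)

Analyzing the change:
Before: a=1, n=3
After: a=1, n=-3
Variable n changed from 3 to -3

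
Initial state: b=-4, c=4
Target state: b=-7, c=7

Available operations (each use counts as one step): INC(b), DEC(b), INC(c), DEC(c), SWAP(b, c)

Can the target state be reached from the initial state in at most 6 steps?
Yes

Path (6 steps): DEC(b) → DEC(b) → DEC(b) → INC(c) → INC(c) → INC(c)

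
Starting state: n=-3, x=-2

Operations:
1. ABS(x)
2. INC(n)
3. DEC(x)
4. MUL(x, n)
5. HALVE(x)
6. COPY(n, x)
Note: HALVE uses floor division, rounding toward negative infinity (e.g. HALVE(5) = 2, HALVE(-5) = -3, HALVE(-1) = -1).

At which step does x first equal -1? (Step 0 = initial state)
Step 5

Tracing x:
Initial: x = -2
After step 1: x = 2
After step 2: x = 2
After step 3: x = 1
After step 4: x = -2
After step 5: x = -1 ← first occurrence
After step 6: x = -1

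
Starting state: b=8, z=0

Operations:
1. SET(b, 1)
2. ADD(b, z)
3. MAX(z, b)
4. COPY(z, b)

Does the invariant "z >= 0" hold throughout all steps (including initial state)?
Yes

The invariant holds at every step.

State at each step:
Initial: b=8, z=0
After step 1: b=1, z=0
After step 2: b=1, z=0
After step 3: b=1, z=1
After step 4: b=1, z=1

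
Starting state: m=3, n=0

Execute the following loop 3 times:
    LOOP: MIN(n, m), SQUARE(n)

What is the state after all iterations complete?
m=3, n=0

Iteration trace:
Start: m=3, n=0
After iteration 1: m=3, n=0
After iteration 2: m=3, n=0
After iteration 3: m=3, n=0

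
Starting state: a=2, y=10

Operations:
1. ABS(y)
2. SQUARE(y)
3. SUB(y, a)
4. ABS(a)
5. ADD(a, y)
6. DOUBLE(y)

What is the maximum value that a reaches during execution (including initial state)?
100

Values of a at each step:
Initial: a = 2
After step 1: a = 2
After step 2: a = 2
After step 3: a = 2
After step 4: a = 2
After step 5: a = 100 ← maximum
After step 6: a = 100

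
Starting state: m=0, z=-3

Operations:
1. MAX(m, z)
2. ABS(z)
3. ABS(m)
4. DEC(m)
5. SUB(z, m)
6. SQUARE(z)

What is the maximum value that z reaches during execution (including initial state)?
16

Values of z at each step:
Initial: z = -3
After step 1: z = -3
After step 2: z = 3
After step 3: z = 3
After step 4: z = 3
After step 5: z = 4
After step 6: z = 16 ← maximum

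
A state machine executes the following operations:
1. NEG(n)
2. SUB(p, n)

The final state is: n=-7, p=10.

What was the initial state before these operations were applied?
n=7, p=3

Working backwards:
Final state: n=-7, p=10
Before step 2 (SUB(p, n)): n=-7, p=3
Before step 1 (NEG(n)): n=7, p=3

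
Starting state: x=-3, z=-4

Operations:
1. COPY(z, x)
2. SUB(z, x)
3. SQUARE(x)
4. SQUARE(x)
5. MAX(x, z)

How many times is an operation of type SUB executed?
1

Counting SUB operations:
Step 2: SUB(z, x) ← SUB
Total: 1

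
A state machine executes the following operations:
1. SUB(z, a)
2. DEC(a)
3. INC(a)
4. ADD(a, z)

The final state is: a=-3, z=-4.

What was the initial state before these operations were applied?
a=1, z=-3

Working backwards:
Final state: a=-3, z=-4
Before step 4 (ADD(a, z)): a=1, z=-4
Before step 3 (INC(a)): a=0, z=-4
Before step 2 (DEC(a)): a=1, z=-4
Before step 1 (SUB(z, a)): a=1, z=-3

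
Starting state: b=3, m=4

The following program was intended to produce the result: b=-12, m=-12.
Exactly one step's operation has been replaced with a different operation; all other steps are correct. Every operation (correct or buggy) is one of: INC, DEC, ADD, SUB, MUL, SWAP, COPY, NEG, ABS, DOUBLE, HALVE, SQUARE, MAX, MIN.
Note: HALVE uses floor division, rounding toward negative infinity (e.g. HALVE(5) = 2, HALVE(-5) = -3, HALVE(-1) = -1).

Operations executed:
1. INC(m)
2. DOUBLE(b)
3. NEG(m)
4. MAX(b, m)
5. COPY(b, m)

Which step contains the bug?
Step 1

Trace with buggy code:
Initial: b=3, m=4
After step 1: b=3, m=5
After step 2: b=6, m=5
After step 3: b=6, m=-5
After step 4: b=6, m=-5
After step 5: b=-5, m=-5
Actual final b=-5, m=-5 ≠ expected b=-12, m=-12.
Step 1 is the only position where a single-operation replacement can produce the expected result.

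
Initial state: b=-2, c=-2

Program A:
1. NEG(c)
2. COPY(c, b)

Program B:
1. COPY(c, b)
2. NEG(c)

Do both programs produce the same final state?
No

Program A final state: b=-2, c=-2
Program B final state: b=-2, c=2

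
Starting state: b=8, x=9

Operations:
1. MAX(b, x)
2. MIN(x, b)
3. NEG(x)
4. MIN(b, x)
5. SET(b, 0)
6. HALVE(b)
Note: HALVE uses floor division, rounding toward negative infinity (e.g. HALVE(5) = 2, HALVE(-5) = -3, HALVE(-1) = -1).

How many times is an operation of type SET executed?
1

Counting SET operations:
Step 5: SET(b, 0) ← SET
Total: 1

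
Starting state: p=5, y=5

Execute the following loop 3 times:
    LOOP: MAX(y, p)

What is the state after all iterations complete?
p=5, y=5

Iteration trace:
Start: p=5, y=5
After iteration 1: p=5, y=5
After iteration 2: p=5, y=5
After iteration 3: p=5, y=5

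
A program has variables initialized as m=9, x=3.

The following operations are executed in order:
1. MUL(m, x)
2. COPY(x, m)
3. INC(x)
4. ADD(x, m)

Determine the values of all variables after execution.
{m: 27, x: 55}

Step-by-step execution:
Initial: m=9, x=3
After step 1 (MUL(m, x)): m=27, x=3
After step 2 (COPY(x, m)): m=27, x=27
After step 3 (INC(x)): m=27, x=28
After step 4 (ADD(x, m)): m=27, x=55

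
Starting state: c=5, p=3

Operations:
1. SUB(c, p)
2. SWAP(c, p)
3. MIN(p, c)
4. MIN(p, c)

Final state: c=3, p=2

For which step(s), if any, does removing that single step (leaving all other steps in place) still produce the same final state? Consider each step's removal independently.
Step(s) 3, 4

Testing removal of each single step:
Without step 1: final = c=3, p=3 (different)
Without step 2: final = c=2, p=2 (different)
Without step 3: final = c=3, p=2 (same)
Without step 4: final = c=3, p=2 (same)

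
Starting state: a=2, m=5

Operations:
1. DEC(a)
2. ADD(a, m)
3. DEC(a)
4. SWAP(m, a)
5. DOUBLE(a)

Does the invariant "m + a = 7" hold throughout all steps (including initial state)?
No, violated after step 1

The invariant is violated after step 1.

State at each step:
Initial: a=2, m=5
After step 1: a=1, m=5
After step 2: a=6, m=5
After step 3: a=5, m=5
After step 4: a=5, m=5
After step 5: a=10, m=5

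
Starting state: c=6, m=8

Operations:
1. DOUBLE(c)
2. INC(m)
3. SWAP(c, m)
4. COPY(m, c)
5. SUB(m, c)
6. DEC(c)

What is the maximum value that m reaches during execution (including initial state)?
12

Values of m at each step:
Initial: m = 8
After step 1: m = 8
After step 2: m = 9
After step 3: m = 12 ← maximum
After step 4: m = 9
After step 5: m = 0
After step 6: m = 0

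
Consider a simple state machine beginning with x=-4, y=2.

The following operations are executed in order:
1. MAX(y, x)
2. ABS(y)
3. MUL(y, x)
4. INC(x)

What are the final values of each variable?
{x: -3, y: -8}

Step-by-step execution:
Initial: x=-4, y=2
After step 1 (MAX(y, x)): x=-4, y=2
After step 2 (ABS(y)): x=-4, y=2
After step 3 (MUL(y, x)): x=-4, y=-8
After step 4 (INC(x)): x=-3, y=-8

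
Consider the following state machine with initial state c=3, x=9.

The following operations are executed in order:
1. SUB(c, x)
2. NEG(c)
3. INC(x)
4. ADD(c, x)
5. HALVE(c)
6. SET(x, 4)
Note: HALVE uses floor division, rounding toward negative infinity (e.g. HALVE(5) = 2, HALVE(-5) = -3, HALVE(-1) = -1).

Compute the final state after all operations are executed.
{c: 8, x: 4}

Step-by-step execution:
Initial: c=3, x=9
After step 1 (SUB(c, x)): c=-6, x=9
After step 2 (NEG(c)): c=6, x=9
After step 3 (INC(x)): c=6, x=10
After step 4 (ADD(c, x)): c=16, x=10
After step 5 (HALVE(c)): c=8, x=10
After step 6 (SET(x, 4)): c=8, x=4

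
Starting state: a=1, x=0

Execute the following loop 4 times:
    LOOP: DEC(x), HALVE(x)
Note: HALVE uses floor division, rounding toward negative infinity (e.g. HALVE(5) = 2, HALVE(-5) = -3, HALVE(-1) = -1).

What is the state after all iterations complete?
a=1, x=-1

Iteration trace:
Start: a=1, x=0
After iteration 1: a=1, x=-1
After iteration 2: a=1, x=-1
After iteration 3: a=1, x=-1
After iteration 4: a=1, x=-1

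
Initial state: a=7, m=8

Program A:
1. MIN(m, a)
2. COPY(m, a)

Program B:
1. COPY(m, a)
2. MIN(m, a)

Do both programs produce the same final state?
Yes

Program A final state: a=7, m=7
Program B final state: a=7, m=7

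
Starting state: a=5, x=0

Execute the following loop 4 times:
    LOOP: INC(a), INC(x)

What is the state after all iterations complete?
a=9, x=4

Iteration trace:
Start: a=5, x=0
After iteration 1: a=6, x=1
After iteration 2: a=7, x=2
After iteration 3: a=8, x=3
After iteration 4: a=9, x=4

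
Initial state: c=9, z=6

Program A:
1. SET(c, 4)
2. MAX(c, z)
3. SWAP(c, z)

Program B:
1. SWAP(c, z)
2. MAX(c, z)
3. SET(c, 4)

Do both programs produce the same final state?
No

Program A final state: c=6, z=6
Program B final state: c=4, z=9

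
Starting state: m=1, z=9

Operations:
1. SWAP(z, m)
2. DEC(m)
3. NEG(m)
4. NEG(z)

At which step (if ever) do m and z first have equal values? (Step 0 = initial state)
Never

m and z never become equal during execution.

Comparing values at each step:
Initial: m=1, z=9
After step 1: m=9, z=1
After step 2: m=8, z=1
After step 3: m=-8, z=1
After step 4: m=-8, z=-1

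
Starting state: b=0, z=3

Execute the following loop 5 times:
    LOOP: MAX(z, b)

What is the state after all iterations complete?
b=0, z=3

Iteration trace:
Start: b=0, z=3
After iteration 1: b=0, z=3
After iteration 2: b=0, z=3
After iteration 3: b=0, z=3
After iteration 4: b=0, z=3
After iteration 5: b=0, z=3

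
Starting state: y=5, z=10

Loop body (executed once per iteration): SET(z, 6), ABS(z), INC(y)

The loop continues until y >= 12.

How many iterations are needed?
7

Tracing iterations:
Initial: y=5, z=10
After iteration 1: y=6, z=6
After iteration 2: y=7, z=6
After iteration 3: y=8, z=6
After iteration 4: y=9, z=6
After iteration 5: y=10, z=6
After iteration 6: y=11, z=6
After iteration 7: y=12, z=6
y >= 12 now holds, so the loop exits after 7 iterations.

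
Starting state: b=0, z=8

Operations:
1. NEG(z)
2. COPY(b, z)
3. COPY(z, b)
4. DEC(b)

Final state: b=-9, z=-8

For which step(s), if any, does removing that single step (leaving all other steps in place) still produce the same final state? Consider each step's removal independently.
Step(s) 3

Testing removal of each single step:
Without step 1: final = b=7, z=8 (different)
Without step 2: final = b=-1, z=0 (different)
Without step 3: final = b=-9, z=-8 (same)
Without step 4: final = b=-8, z=-8 (different)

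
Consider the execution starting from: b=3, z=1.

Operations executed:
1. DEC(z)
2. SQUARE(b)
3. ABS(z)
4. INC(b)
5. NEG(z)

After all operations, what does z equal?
z = 0

Tracing execution:
Step 1: DEC(z) → z = 0
Step 2: SQUARE(b) → z = 0
Step 3: ABS(z) → z = 0
Step 4: INC(b) → z = 0
Step 5: NEG(z) → z = 0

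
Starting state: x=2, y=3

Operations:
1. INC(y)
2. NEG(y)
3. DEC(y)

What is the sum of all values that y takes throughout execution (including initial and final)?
-2

Values of y at each step:
Initial: y = 3
After step 1: y = 4
After step 2: y = -4
After step 3: y = -5
Sum = 3 + 4 + -4 + -5 = -2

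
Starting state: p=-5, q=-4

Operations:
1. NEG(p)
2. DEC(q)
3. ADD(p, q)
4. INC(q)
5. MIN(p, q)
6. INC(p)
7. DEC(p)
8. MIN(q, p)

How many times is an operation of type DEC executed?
2

Counting DEC operations:
Step 2: DEC(q) ← DEC
Step 7: DEC(p) ← DEC
Total: 2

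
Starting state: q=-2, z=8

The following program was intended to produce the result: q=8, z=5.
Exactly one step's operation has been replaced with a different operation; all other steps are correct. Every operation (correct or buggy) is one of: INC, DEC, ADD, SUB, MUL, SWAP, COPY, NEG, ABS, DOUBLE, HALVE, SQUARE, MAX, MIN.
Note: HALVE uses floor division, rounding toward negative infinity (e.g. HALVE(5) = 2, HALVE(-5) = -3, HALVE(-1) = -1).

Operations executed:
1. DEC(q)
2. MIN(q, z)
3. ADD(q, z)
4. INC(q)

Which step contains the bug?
Step 4

Trace with buggy code:
Initial: q=-2, z=8
After step 1: q=-3, z=8
After step 2: q=-3, z=8
After step 3: q=5, z=8
After step 4: q=6, z=8
Actual final q=6, z=8 ≠ expected q=8, z=5.
Step 4 is the only position where a single-operation replacement can produce the expected result.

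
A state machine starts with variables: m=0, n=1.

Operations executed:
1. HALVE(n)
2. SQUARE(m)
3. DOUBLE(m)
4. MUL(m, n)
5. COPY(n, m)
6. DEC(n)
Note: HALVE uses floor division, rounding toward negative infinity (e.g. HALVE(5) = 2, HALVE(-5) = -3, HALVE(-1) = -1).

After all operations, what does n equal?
n = -1

Tracing execution:
Step 1: HALVE(n) → n = 0
Step 2: SQUARE(m) → n = 0
Step 3: DOUBLE(m) → n = 0
Step 4: MUL(m, n) → n = 0
Step 5: COPY(n, m) → n = 0
Step 6: DEC(n) → n = -1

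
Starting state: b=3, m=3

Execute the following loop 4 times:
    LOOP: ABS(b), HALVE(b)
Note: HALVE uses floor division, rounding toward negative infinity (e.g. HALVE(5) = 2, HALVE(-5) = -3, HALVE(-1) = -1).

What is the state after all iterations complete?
b=0, m=3

Iteration trace:
Start: b=3, m=3
After iteration 1: b=1, m=3
After iteration 2: b=0, m=3
After iteration 3: b=0, m=3
After iteration 4: b=0, m=3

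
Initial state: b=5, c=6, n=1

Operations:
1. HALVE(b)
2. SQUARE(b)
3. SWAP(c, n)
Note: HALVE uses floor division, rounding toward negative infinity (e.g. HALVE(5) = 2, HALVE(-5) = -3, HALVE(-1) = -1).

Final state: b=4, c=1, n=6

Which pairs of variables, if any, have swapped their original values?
(c, n)

Comparing initial and final values:
b: 5 → 4
c: 6 → 1
n: 1 → 6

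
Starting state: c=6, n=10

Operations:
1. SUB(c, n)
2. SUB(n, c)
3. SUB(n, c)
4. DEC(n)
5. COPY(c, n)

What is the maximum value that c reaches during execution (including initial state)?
17

Values of c at each step:
Initial: c = 6
After step 1: c = -4
After step 2: c = -4
After step 3: c = -4
After step 4: c = -4
After step 5: c = 17 ← maximum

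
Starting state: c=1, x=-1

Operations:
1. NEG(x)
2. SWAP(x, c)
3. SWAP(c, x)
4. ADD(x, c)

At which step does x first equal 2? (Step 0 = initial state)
Step 4

Tracing x:
Initial: x = -1
After step 1: x = 1
After step 2: x = 1
After step 3: x = 1
After step 4: x = 2 ← first occurrence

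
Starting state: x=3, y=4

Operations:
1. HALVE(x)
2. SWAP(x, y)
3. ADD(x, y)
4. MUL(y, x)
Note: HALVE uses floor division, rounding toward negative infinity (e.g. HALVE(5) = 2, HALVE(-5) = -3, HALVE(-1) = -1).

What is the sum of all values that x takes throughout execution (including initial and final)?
18

Values of x at each step:
Initial: x = 3
After step 1: x = 1
After step 2: x = 4
After step 3: x = 5
After step 4: x = 5
Sum = 3 + 1 + 4 + 5 + 5 = 18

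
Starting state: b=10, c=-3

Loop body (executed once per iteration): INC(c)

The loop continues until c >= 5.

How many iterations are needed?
8

Tracing iterations:
Initial: b=10, c=-3
After iteration 1: b=10, c=-2
After iteration 2: b=10, c=-1
After iteration 3: b=10, c=0
After iteration 4: b=10, c=1
After iteration 5: b=10, c=2
After iteration 6: b=10, c=3
After iteration 7: b=10, c=4
After iteration 8: b=10, c=5
c >= 5 now holds, so the loop exits after 8 iterations.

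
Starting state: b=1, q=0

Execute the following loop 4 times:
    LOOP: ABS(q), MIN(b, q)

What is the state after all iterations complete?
b=0, q=0

Iteration trace:
Start: b=1, q=0
After iteration 1: b=0, q=0
After iteration 2: b=0, q=0
After iteration 3: b=0, q=0
After iteration 4: b=0, q=0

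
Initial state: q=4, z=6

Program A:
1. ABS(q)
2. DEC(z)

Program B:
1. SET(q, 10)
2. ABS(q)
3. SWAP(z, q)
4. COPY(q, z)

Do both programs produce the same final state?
No

Program A final state: q=4, z=5
Program B final state: q=10, z=10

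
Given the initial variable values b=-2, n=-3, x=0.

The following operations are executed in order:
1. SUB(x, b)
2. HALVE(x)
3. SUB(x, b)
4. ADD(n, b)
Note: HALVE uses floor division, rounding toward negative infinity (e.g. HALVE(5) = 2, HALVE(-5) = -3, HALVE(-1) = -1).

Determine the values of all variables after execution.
{b: -2, n: -5, x: 3}

Step-by-step execution:
Initial: b=-2, n=-3, x=0
After step 1 (SUB(x, b)): b=-2, n=-3, x=2
After step 2 (HALVE(x)): b=-2, n=-3, x=1
After step 3 (SUB(x, b)): b=-2, n=-3, x=3
After step 4 (ADD(n, b)): b=-2, n=-5, x=3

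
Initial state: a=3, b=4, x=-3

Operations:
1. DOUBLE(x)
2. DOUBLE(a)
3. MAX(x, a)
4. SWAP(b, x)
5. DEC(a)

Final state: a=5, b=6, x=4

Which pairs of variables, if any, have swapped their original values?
None

Comparing initial and final values:
a: 3 → 5
x: -3 → 4
b: 4 → 6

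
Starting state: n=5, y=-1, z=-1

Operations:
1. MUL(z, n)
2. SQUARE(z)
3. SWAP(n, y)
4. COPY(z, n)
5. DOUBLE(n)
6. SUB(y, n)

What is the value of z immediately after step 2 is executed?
z = 25

Tracing z through execution:
Initial: z = -1
After step 1 (MUL(z, n)): z = -5
After step 2 (SQUARE(z)): z = 25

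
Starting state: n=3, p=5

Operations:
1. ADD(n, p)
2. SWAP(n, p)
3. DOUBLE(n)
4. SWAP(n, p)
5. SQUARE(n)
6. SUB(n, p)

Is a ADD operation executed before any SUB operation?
Yes

First ADD: step 1
First SUB: step 6
Since 1 < 6, ADD comes first.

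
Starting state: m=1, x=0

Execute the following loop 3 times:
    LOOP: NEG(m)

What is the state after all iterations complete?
m=-1, x=0

Iteration trace:
Start: m=1, x=0
After iteration 1: m=-1, x=0
After iteration 2: m=1, x=0
After iteration 3: m=-1, x=0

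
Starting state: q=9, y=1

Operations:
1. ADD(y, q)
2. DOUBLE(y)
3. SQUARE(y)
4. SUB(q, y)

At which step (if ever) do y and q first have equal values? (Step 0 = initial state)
Never

y and q never become equal during execution.

Comparing values at each step:
Initial: y=1, q=9
After step 1: y=10, q=9
After step 2: y=20, q=9
After step 3: y=400, q=9
After step 4: y=400, q=-391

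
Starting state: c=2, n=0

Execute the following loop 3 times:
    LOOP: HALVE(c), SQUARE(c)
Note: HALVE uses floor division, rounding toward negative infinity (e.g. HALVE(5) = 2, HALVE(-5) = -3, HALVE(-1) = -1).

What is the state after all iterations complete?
c=0, n=0

Iteration trace:
Start: c=2, n=0
After iteration 1: c=1, n=0
After iteration 2: c=0, n=0
After iteration 3: c=0, n=0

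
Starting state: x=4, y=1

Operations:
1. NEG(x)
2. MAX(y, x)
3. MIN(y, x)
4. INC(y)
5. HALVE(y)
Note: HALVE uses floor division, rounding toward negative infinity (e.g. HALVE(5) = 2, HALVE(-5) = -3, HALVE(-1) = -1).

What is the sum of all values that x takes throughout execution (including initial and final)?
-16

Values of x at each step:
Initial: x = 4
After step 1: x = -4
After step 2: x = -4
After step 3: x = -4
After step 4: x = -4
After step 5: x = -4
Sum = 4 + -4 + -4 + -4 + -4 + -4 = -16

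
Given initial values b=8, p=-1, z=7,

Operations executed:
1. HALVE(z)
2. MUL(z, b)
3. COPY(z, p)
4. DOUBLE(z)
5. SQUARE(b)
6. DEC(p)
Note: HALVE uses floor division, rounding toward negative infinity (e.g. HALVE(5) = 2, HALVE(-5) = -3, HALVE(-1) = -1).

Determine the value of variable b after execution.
b = 64

Tracing execution:
Step 1: HALVE(z) → b = 8
Step 2: MUL(z, b) → b = 8
Step 3: COPY(z, p) → b = 8
Step 4: DOUBLE(z) → b = 8
Step 5: SQUARE(b) → b = 64
Step 6: DEC(p) → b = 64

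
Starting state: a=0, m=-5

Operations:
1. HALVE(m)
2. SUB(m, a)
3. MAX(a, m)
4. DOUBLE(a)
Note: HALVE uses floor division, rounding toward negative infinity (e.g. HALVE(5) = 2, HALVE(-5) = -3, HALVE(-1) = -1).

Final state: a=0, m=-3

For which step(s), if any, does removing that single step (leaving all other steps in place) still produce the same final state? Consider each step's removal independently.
Step(s) 2, 3, 4

Testing removal of each single step:
Without step 1: final = a=0, m=-5 (different)
Without step 2: final = a=0, m=-3 (same)
Without step 3: final = a=0, m=-3 (same)
Without step 4: final = a=0, m=-3 (same)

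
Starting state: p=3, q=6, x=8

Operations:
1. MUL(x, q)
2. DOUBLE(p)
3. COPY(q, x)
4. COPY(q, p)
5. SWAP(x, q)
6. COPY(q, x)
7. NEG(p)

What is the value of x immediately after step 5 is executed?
x = 6

Tracing x through execution:
Initial: x = 8
After step 1 (MUL(x, q)): x = 48
After step 2 (DOUBLE(p)): x = 48
After step 3 (COPY(q, x)): x = 48
After step 4 (COPY(q, p)): x = 48
After step 5 (SWAP(x, q)): x = 6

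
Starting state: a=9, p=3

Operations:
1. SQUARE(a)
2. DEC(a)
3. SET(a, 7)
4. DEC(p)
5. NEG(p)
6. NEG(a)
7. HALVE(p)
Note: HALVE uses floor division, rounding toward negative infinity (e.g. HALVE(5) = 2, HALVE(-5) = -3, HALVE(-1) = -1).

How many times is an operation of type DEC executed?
2

Counting DEC operations:
Step 2: DEC(a) ← DEC
Step 4: DEC(p) ← DEC
Total: 2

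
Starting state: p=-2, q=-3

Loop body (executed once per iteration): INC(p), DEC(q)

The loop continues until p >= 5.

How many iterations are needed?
7

Tracing iterations:
Initial: p=-2, q=-3
After iteration 1: p=-1, q=-4
After iteration 2: p=0, q=-5
After iteration 3: p=1, q=-6
After iteration 4: p=2, q=-7
After iteration 5: p=3, q=-8
After iteration 6: p=4, q=-9
After iteration 7: p=5, q=-10
p >= 5 now holds, so the loop exits after 7 iterations.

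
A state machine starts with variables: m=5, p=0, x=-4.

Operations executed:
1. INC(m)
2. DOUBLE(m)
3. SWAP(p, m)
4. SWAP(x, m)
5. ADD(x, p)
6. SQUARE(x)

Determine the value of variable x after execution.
x = 144

Tracing execution:
Step 1: INC(m) → x = -4
Step 2: DOUBLE(m) → x = -4
Step 3: SWAP(p, m) → x = -4
Step 4: SWAP(x, m) → x = 0
Step 5: ADD(x, p) → x = 12
Step 6: SQUARE(x) → x = 144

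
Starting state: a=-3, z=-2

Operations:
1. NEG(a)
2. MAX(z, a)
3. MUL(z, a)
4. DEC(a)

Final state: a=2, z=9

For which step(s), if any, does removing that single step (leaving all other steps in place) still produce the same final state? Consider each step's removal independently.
None - removing any single step changes the final result

Testing removal of each single step:
Without step 1: final = a=-4, z=6 (different)
Without step 2: final = a=2, z=-6 (different)
Without step 3: final = a=2, z=3 (different)
Without step 4: final = a=3, z=9 (different)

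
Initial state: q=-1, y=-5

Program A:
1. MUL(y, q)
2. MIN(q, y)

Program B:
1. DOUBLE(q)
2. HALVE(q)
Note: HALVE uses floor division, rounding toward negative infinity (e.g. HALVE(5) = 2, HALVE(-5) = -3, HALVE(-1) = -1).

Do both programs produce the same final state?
No

Program A final state: q=-1, y=5
Program B final state: q=-1, y=-5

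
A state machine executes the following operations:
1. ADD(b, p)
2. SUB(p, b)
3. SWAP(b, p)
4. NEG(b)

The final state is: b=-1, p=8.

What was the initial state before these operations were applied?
b=-1, p=9

Working backwards:
Final state: b=-1, p=8
Before step 4 (NEG(b)): b=1, p=8
Before step 3 (SWAP(b, p)): b=8, p=1
Before step 2 (SUB(p, b)): b=8, p=9
Before step 1 (ADD(b, p)): b=-1, p=9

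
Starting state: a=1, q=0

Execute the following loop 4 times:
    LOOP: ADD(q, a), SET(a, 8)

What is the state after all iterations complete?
a=8, q=25

Iteration trace:
Start: a=1, q=0
After iteration 1: a=8, q=1
After iteration 2: a=8, q=9
After iteration 3: a=8, q=17
After iteration 4: a=8, q=25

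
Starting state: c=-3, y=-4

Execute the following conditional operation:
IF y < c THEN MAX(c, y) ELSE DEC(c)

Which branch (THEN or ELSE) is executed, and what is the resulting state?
Branch: THEN, Final state: c=-3, y=-4

Evaluating condition: y < c
y = -4, c = -3
Condition is True, so THEN branch executes
After MAX(c, y): c=-3, y=-4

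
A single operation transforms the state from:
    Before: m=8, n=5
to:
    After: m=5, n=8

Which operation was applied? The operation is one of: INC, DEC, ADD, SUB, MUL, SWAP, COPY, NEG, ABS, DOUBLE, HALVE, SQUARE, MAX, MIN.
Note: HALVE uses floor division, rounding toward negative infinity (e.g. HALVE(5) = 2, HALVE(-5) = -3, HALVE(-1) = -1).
SWAP(m, n)

Analyzing the change:
Before: m=8, n=5
After: m=5, n=8
Variable m changed from 8 to 5
Variable n changed from 5 to 8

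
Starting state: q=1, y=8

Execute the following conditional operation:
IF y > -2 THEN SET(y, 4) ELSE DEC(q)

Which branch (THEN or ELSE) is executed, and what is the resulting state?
Branch: THEN, Final state: q=1, y=4

Evaluating condition: y > -2
y = 8
Condition is True, so THEN branch executes
After SET(y, 4): q=1, y=4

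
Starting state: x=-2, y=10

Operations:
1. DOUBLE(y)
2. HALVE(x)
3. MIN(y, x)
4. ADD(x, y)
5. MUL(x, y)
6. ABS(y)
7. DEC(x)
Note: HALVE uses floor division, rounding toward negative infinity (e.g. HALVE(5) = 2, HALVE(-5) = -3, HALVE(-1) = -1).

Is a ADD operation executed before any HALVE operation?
No

First ADD: step 4
First HALVE: step 2
Since 4 > 2, HALVE comes first.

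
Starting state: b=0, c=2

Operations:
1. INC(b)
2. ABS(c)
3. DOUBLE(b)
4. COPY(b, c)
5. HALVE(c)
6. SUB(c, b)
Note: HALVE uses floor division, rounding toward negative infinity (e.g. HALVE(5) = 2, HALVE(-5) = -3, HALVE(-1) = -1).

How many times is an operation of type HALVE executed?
1

Counting HALVE operations:
Step 5: HALVE(c) ← HALVE
Total: 1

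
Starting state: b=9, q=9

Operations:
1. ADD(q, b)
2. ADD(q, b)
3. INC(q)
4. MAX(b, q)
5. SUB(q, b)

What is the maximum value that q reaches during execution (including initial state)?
28

Values of q at each step:
Initial: q = 9
After step 1: q = 18
After step 2: q = 27
After step 3: q = 28 ← maximum
After step 4: q = 28
After step 5: q = 0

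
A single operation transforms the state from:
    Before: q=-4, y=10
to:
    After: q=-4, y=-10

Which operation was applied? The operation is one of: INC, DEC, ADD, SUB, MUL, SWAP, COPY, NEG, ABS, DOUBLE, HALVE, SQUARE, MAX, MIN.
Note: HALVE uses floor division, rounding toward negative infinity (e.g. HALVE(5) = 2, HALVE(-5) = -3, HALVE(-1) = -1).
NEG(y)

Analyzing the change:
Before: q=-4, y=10
After: q=-4, y=-10
Variable y changed from 10 to -10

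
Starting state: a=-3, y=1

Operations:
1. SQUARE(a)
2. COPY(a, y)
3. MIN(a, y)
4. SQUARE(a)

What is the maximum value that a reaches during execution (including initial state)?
9

Values of a at each step:
Initial: a = -3
After step 1: a = 9 ← maximum
After step 2: a = 1
After step 3: a = 1
After step 4: a = 1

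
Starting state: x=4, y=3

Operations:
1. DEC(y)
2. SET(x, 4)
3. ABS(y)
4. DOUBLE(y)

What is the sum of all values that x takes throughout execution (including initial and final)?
20

Values of x at each step:
Initial: x = 4
After step 1: x = 4
After step 2: x = 4
After step 3: x = 4
After step 4: x = 4
Sum = 4 + 4 + 4 + 4 + 4 = 20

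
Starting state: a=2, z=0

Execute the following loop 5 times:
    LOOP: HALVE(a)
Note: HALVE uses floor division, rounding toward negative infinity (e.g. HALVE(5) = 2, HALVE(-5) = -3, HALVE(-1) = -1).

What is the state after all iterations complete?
a=0, z=0

Iteration trace:
Start: a=2, z=0
After iteration 1: a=1, z=0
After iteration 2: a=0, z=0
After iteration 3: a=0, z=0
After iteration 4: a=0, z=0
After iteration 5: a=0, z=0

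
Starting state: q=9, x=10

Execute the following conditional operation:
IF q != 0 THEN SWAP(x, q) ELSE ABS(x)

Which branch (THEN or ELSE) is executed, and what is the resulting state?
Branch: THEN, Final state: q=10, x=9

Evaluating condition: q != 0
q = 9
Condition is True, so THEN branch executes
After SWAP(x, q): q=10, x=9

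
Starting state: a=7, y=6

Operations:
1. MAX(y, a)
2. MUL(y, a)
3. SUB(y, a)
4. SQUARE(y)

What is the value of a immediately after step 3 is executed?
a = 7

Tracing a through execution:
Initial: a = 7
After step 1 (MAX(y, a)): a = 7
After step 2 (MUL(y, a)): a = 7
After step 3 (SUB(y, a)): a = 7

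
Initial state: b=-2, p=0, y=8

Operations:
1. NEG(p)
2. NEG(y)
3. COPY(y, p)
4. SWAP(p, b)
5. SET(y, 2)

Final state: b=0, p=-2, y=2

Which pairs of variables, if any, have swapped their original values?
(b, p)

Comparing initial and final values:
b: -2 → 0
y: 8 → 2
p: 0 → -2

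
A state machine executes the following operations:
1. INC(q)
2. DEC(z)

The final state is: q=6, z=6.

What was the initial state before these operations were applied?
q=5, z=7

Working backwards:
Final state: q=6, z=6
Before step 2 (DEC(z)): q=6, z=7
Before step 1 (INC(q)): q=5, z=7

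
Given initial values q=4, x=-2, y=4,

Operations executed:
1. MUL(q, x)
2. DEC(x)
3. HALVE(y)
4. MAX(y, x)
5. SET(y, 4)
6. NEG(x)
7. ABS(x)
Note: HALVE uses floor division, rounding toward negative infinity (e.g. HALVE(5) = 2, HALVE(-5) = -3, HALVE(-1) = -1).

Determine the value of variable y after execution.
y = 4

Tracing execution:
Step 1: MUL(q, x) → y = 4
Step 2: DEC(x) → y = 4
Step 3: HALVE(y) → y = 2
Step 4: MAX(y, x) → y = 2
Step 5: SET(y, 4) → y = 4
Step 6: NEG(x) → y = 4
Step 7: ABS(x) → y = 4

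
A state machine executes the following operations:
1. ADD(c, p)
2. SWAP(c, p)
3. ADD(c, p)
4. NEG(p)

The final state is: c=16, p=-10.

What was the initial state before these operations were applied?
c=4, p=6

Working backwards:
Final state: c=16, p=-10
Before step 4 (NEG(p)): c=16, p=10
Before step 3 (ADD(c, p)): c=6, p=10
Before step 2 (SWAP(c, p)): c=10, p=6
Before step 1 (ADD(c, p)): c=4, p=6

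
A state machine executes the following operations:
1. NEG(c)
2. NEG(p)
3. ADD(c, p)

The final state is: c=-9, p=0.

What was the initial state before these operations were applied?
c=9, p=0

Working backwards:
Final state: c=-9, p=0
Before step 3 (ADD(c, p)): c=-9, p=0
Before step 2 (NEG(p)): c=-9, p=0
Before step 1 (NEG(c)): c=9, p=0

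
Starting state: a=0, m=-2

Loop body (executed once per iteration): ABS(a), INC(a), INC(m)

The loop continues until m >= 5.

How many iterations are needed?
7

Tracing iterations:
Initial: a=0, m=-2
After iteration 1: a=1, m=-1
After iteration 2: a=2, m=0
After iteration 3: a=3, m=1
After iteration 4: a=4, m=2
After iteration 5: a=5, m=3
After iteration 6: a=6, m=4
After iteration 7: a=7, m=5
m >= 5 now holds, so the loop exits after 7 iterations.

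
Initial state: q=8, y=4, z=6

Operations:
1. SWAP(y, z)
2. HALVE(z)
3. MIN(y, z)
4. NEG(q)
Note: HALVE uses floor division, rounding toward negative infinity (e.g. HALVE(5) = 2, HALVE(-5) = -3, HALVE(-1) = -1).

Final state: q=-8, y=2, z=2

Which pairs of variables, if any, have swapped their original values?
None

Comparing initial and final values:
q: 8 → -8
y: 4 → 2
z: 6 → 2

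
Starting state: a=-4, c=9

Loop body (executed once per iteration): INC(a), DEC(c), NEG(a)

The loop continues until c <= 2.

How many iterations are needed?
7

Tracing iterations:
Initial: a=-4, c=9
After iteration 1: a=3, c=8
After iteration 2: a=-4, c=7
After iteration 3: a=3, c=6
After iteration 4: a=-4, c=5
After iteration 5: a=3, c=4
After iteration 6: a=-4, c=3
After iteration 7: a=3, c=2
c <= 2 now holds, so the loop exits after 7 iterations.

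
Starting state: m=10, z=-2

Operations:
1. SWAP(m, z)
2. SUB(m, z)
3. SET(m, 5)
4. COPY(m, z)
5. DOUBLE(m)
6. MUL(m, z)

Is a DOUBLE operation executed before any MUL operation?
Yes

First DOUBLE: step 5
First MUL: step 6
Since 5 < 6, DOUBLE comes first.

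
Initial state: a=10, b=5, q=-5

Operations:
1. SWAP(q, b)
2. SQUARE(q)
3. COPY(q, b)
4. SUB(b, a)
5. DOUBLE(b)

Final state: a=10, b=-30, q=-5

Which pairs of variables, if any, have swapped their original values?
None

Comparing initial and final values:
q: -5 → -5
b: 5 → -30
a: 10 → 10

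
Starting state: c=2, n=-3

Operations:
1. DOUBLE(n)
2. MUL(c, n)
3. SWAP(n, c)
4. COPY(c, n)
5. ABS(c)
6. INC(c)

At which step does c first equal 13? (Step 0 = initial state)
Step 6

Tracing c:
Initial: c = 2
After step 1: c = 2
After step 2: c = -12
After step 3: c = -6
After step 4: c = -12
After step 5: c = 12
After step 6: c = 13 ← first occurrence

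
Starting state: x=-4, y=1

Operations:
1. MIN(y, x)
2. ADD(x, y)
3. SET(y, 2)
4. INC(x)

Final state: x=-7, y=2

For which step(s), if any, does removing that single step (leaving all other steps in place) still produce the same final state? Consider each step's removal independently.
None - removing any single step changes the final result

Testing removal of each single step:
Without step 1: final = x=-2, y=2 (different)
Without step 2: final = x=-3, y=2 (different)
Without step 3: final = x=-7, y=-4 (different)
Without step 4: final = x=-8, y=2 (different)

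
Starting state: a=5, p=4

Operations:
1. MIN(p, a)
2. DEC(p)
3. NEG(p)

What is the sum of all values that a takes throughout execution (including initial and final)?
20

Values of a at each step:
Initial: a = 5
After step 1: a = 5
After step 2: a = 5
After step 3: a = 5
Sum = 5 + 5 + 5 + 5 = 20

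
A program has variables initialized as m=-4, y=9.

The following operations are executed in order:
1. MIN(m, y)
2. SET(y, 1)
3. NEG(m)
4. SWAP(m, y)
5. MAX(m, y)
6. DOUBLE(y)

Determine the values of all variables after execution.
{m: 4, y: 8}

Step-by-step execution:
Initial: m=-4, y=9
After step 1 (MIN(m, y)): m=-4, y=9
After step 2 (SET(y, 1)): m=-4, y=1
After step 3 (NEG(m)): m=4, y=1
After step 4 (SWAP(m, y)): m=1, y=4
After step 5 (MAX(m, y)): m=4, y=4
After step 6 (DOUBLE(y)): m=4, y=8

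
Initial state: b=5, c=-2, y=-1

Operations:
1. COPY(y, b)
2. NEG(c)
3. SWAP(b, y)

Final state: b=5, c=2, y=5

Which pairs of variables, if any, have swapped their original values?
None

Comparing initial and final values:
b: 5 → 5
y: -1 → 5
c: -2 → 2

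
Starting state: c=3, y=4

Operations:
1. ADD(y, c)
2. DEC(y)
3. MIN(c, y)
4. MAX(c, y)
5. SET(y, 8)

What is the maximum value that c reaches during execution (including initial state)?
6

Values of c at each step:
Initial: c = 3
After step 1: c = 3
After step 2: c = 3
After step 3: c = 3
After step 4: c = 6 ← maximum
After step 5: c = 6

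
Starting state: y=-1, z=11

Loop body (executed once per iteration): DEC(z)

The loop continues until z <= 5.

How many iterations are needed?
6

Tracing iterations:
Initial: y=-1, z=11
After iteration 1: y=-1, z=10
After iteration 2: y=-1, z=9
After iteration 3: y=-1, z=8
After iteration 4: y=-1, z=7
After iteration 5: y=-1, z=6
After iteration 6: y=-1, z=5
z <= 5 now holds, so the loop exits after 6 iterations.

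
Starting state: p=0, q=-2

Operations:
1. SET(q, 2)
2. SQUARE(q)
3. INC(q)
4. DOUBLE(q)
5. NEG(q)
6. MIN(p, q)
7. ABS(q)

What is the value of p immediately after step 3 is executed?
p = 0

Tracing p through execution:
Initial: p = 0
After step 1 (SET(q, 2)): p = 0
After step 2 (SQUARE(q)): p = 0
After step 3 (INC(q)): p = 0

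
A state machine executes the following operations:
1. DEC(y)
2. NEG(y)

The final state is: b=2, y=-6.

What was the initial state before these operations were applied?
b=2, y=7

Working backwards:
Final state: b=2, y=-6
Before step 2 (NEG(y)): b=2, y=6
Before step 1 (DEC(y)): b=2, y=7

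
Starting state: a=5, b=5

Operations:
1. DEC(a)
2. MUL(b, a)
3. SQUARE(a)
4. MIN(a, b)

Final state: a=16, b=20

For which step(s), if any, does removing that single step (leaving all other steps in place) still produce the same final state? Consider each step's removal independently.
Step(s) 4

Testing removal of each single step:
Without step 1: final = a=25, b=25 (different)
Without step 2: final = a=5, b=5 (different)
Without step 3: final = a=4, b=20 (different)
Without step 4: final = a=16, b=20 (same)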